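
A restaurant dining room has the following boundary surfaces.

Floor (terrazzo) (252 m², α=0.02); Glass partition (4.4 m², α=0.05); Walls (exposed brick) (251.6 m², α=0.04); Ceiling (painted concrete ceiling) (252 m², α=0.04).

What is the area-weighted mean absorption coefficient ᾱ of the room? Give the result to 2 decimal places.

Total surface area S = 760.0 m².
A = 252×0.02 + 4.4×0.05 + 251.6×0.04 + 252×0.04 = 25.404 sabins.
ᾱ = A/S = 0.03.

0.03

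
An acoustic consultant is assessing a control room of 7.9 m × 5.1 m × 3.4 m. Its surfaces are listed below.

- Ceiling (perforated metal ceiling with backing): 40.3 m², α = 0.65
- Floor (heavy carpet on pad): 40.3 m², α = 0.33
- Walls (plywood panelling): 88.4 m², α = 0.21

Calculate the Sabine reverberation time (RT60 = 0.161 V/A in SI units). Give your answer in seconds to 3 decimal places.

0.380 sec

Equivalent absorption area: A = 40.3×0.65 + 40.3×0.33 + 88.4×0.21 = 58.058 m².
Volume V = 7.9 × 5.1 × 3.4 = 136.986 m³.
Sabine: RT60 = 0.161 × 136.986 / 58.058 = 0.380 s.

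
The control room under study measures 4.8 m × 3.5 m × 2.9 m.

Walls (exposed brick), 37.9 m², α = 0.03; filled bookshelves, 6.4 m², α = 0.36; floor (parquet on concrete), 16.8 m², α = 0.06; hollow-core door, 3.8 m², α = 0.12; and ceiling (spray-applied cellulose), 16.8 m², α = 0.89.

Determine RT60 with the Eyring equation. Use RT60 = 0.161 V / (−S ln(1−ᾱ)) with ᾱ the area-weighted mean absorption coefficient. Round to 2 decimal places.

Total surface area S = 37.9 + 6.4 + 16.8 + 3.8 + 16.8 = 81.7 m².
Absorption A = 37.9×0.03 + 6.4×0.36 + 16.8×0.06 + 3.8×0.12 + 16.8×0.89 = 19.857 sabins.
Mean coefficient ᾱ = A/S = 0.2430.
−S·ln(1−ᾱ) = −81.7 × ln(1 − 0.2430) = 22.745.
V = 4.8 × 3.5 × 2.9 = 48.72 m³.
RT60 = 0.161 × 48.72 / 22.745 = 0.34 s.

0.34 s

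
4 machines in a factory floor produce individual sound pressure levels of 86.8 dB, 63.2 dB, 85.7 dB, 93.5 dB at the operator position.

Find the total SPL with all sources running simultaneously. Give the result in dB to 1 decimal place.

94.9 dB

Converting to relative power and adding: 10^(86.8/10) + 10^(63.2/10) + 10^(85.7/10) + 10^(93.5/10) = 3.091e+09.
Combined level = 10 log₁₀(3.091e+09) = 94.9 dB.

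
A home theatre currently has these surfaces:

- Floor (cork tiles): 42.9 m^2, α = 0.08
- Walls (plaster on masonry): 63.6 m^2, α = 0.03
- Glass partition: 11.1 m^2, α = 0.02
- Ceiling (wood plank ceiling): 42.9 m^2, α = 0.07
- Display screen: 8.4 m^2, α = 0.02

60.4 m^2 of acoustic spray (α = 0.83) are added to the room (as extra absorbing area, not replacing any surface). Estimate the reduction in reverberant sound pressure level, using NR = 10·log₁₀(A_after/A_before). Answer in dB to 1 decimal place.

8.3 dB

A_before = Σ Sᵢαᵢ = 42.9×0.08 + 63.6×0.03 + 11.1×0.02 + 42.9×0.07 + 8.4×0.02 = 8.733 sabins.
Added absorption = 60.4 × 0.83 = 50.132 sabins.
A_after = 8.733 + 50.132 = 58.865 sabins.
NR = 10·log₁₀(58.865/8.733) = 8.3 dB.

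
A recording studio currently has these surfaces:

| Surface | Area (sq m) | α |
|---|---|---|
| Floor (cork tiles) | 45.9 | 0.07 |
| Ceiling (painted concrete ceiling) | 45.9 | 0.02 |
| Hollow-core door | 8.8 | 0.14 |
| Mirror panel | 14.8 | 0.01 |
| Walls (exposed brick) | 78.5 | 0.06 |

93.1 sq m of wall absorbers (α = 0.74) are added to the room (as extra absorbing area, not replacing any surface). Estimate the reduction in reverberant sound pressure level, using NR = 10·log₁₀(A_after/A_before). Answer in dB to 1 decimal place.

Total absorption A_before = 45.9×0.07 + 45.9×0.02 + 8.8×0.14 + 14.8×0.01 + 78.5×0.06
  = 3.213 + 0.918 + 1.232 + 0.148 + 4.710 = 10.221 sq m sabins.
Treatment contributes 93.1·0.74 = 68.894 sabins.
A_after = 10.221 + 68.894 = 79.115 sabins.
NR = 10·log₁₀(79.115/10.221) = 8.9 dB.

8.9 dB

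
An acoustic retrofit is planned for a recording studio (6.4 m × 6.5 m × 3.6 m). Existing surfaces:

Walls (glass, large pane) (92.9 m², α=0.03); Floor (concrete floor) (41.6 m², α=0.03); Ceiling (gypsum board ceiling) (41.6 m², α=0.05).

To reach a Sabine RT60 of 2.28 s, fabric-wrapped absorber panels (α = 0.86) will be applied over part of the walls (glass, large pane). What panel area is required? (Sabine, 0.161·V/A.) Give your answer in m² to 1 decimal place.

Summing Sᵢαᵢ: 2.787 + 1.248 + 2.080 → A₁ = 6.115 sabins.
Required A₂ = 0.161·149.76/2.28 = 10.575 sabins.
ΔA needed = 10.575 − 6.115 = 4.460 sabins.
Each m² of panel replacing the walls (glass, large pane) adds (0.86 − 0.03) = 0.83 sabins.
Panel area = 4.460 / 0.83 = 5.4 m².

5.4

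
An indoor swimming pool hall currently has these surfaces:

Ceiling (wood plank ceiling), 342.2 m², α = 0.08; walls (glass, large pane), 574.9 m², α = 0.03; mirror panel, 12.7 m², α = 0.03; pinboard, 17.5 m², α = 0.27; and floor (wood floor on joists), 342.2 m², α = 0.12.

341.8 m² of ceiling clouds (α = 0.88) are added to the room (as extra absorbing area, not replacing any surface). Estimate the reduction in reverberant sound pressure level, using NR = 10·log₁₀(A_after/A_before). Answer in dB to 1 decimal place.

Equivalent absorption area: A_before = 342.2·0.08 + 574.9·0.03 + 12.7·0.03 + 17.5·0.27 + 342.2·0.12 = 90.793 m².
Added absorption = 341.8 × 0.88 = 300.784 sabins.
New total A_after = 391.577 sabins.
NR = 10·log₁₀(391.577/90.793) = 6.3 dB.

6.3 dB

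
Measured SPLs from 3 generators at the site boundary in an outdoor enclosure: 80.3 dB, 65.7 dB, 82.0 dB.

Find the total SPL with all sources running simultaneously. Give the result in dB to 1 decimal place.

84.3 dB

Σ 10^(Lᵢ/10) = 2.694e+08.
Back to dB: 10·log₁₀ Σ = 84.3 dB.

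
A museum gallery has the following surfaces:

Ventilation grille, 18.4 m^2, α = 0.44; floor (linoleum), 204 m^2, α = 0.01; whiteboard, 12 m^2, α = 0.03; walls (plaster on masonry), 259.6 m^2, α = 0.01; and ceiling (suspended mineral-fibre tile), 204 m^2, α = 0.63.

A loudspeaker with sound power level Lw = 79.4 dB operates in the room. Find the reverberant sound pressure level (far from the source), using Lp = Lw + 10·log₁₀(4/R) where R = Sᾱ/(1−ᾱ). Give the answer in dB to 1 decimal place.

62.9 dB

Σ(Sᵢαᵢ) = 18.4×0.44 + 204×0.01 + 12×0.03 + 259.6×0.01 + 204×0.63 = 141.612; total area S = 698.0 m^2.
ᾱ = 141.612/698.0 = 0.2029; R = Sᾱ/(1−ᾱ) = 141.612/(1−0.2029) = 177.659 m^2.
Lp = Lw + 10 log₁₀(4/R) = 79.4 -16.48 = 62.9 dB.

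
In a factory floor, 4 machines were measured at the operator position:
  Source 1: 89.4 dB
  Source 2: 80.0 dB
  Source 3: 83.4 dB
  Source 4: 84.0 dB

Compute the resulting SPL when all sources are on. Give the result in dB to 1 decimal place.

Σ 10^(Lᵢ/10) = 1.441e+09.
Back to dB: 10·log₁₀ Σ = 91.6 dB.

91.6 dB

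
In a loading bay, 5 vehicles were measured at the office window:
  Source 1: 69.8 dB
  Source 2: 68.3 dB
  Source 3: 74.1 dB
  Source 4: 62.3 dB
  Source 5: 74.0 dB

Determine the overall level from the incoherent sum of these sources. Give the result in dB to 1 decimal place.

Sum in the linear (power) domain: Σ 10^(Lᵢ/10) = 10^(69.8/10) + 10^(68.3/10) + 10^(74.1/10) + 10^(62.3/10) + 10^(74.0/10) = 6.883e+07.
L_total = 10·log₁₀(6.883e+07) = 78.4 dB.

78.4 dB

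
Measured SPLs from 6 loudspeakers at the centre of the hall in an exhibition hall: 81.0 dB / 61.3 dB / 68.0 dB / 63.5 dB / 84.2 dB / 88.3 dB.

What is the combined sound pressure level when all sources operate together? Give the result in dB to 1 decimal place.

Sum in the linear (power) domain: Σ 10^(Lᵢ/10) = 10^(81.0/10) + 10^(61.3/10) + 10^(68.0/10) + 10^(63.5/10) + 10^(84.2/10) + 10^(88.3/10) = 1.075e+09.
L_total = 10·log₁₀(1.075e+09) = 90.3 dB.

90.3 dB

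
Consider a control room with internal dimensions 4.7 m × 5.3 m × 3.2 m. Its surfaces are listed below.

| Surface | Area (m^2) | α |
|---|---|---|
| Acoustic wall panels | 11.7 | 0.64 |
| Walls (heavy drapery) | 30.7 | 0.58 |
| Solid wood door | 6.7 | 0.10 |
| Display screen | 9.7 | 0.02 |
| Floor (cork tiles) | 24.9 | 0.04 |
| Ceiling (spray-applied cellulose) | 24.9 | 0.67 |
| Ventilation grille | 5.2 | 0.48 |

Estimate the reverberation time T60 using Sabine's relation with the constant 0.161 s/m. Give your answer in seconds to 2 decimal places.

Equivalent absorption area: A = 11.7·0.64 + 30.7·0.58 + 6.7·0.10 + 9.7·0.02 + 24.9·0.04 + 24.9·0.67 + 5.2·0.48 = 46.333 m^2.
Room volume: 79.712 m³.
T = 0.161 V/A = 0.161·79.712/46.333 = 0.28 s.

0.28 s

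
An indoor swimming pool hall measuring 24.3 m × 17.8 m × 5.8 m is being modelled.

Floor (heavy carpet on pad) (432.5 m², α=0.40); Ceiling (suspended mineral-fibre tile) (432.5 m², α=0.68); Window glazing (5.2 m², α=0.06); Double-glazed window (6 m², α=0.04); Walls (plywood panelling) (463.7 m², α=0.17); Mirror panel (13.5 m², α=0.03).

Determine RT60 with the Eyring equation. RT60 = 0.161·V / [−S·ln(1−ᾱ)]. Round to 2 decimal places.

S = Σ Sᵢ = 1353.4 m².
Absorption A = 432.5·0.40 + 432.5·0.68 + 5.2·0.06 + 6·0.04 + 463.7·0.17 + 13.5·0.03 = 546.886 sabins.
Mean coefficient ᾱ = A/S = 0.4041.
−S·ln(1−ᾱ) = −1353.4 × ln(1 − 0.4041) = 700.631.
V = 24.3 × 17.8 × 5.8 = 2508.732 m³.
T = 0.161·V/[−S·ln(1−ᾱ)] = 0.161·2508.732/700.631 = 0.58 s.

0.58 s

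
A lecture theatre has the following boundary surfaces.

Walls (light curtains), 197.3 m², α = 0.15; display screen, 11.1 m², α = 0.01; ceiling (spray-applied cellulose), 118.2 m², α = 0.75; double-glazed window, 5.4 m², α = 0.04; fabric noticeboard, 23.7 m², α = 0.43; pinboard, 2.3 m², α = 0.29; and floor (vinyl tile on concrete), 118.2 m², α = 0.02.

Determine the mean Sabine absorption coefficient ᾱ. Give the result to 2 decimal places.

0.28

Total surface area S = 476.2 m².
Σ(Sᵢαᵢ) = 197.3·0.15 + 11.1·0.01 + 118.2·0.75 + 5.4·0.04 + 23.7·0.43 + 2.3·0.29 + 118.2·0.02 = 131.794.
ᾱ = 131.794 / 476.2 = 0.28.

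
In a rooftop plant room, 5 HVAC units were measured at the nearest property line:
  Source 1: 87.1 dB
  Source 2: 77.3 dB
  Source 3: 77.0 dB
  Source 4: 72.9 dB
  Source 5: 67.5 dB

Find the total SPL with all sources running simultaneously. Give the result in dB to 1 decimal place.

Sum in the linear (power) domain: Σ 10^(Lᵢ/10) = 10^(87.1/10) + 10^(77.3/10) + 10^(77.0/10) + 10^(72.9/10) + 10^(67.5/10) = 6.418e+08.
Combined level = 10 log₁₀(6.418e+08) = 88.1 dB.

88.1 dB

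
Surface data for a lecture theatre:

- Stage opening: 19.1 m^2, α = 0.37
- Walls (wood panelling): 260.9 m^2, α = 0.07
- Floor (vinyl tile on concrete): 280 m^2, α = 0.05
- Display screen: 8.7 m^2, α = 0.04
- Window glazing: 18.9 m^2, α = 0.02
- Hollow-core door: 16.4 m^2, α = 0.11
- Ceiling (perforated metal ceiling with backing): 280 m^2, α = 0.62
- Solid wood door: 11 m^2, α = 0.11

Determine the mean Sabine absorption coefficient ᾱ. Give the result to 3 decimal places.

Total surface area S = 895.0 m^2.
Weighted sum Σ Sα = 216.670.
ᾱ = A/S = 0.242.

0.242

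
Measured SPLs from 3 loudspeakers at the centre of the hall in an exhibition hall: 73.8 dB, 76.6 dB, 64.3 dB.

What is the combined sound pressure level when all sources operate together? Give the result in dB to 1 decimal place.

Converting to relative power and adding: 10^(73.8/10) + 10^(76.6/10) + 10^(64.3/10) = 7.239e+07.
L_total = 10·log₁₀(7.239e+07) = 78.6 dB.

78.6 dB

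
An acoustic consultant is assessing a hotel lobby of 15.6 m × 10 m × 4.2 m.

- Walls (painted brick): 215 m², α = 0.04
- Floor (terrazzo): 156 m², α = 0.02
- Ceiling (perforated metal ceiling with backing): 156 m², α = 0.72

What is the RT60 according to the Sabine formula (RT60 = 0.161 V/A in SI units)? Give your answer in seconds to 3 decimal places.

Summing Sᵢαᵢ: 8.600 + 3.120 + 112.320 → A = 124.040 sabins.
Room volume: 655.2 m³.
RT60 = 0.161 · V / A = 0.161 × 655.2 / 124.040 = 0.850 s.

0.850 s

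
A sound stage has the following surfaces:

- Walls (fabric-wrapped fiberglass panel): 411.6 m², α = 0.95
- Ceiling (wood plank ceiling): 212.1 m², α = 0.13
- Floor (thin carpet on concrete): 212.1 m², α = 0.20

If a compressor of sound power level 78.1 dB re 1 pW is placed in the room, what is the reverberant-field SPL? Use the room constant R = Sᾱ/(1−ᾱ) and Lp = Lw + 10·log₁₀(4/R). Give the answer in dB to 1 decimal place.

Σ(Sᵢαᵢ) = 411.6·0.95 + 212.1·0.13 + 212.1·0.20 = 461.013; total area S = 835.8 m².
ᾱ = 0.5516, so room constant R = A/(1−ᾱ) = 1028.129 m².
Lp = 78.1 + 10·log₁₀(4/1028.129) = 78.1 + (-24.10) = 54.0 dB.

54.0 dB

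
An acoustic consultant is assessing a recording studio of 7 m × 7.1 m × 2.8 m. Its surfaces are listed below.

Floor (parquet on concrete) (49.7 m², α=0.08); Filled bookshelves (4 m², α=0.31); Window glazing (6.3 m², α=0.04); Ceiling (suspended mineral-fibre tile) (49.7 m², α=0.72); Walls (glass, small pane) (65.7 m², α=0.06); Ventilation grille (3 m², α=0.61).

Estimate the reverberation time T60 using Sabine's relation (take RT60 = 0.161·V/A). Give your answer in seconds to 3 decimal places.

A = Σ Sᵢαᵢ = 49.7*0.08 + 4*0.31 + 6.3*0.04 + 49.7*0.72 + 65.7*0.06 + 3*0.61 = 47.024 sabins.
Volume V = 7 × 7.1 × 2.8 = 139.16 m³.
T = 0.161 V/A = 0.161·139.16/47.024 = 0.476 s.

0.476 s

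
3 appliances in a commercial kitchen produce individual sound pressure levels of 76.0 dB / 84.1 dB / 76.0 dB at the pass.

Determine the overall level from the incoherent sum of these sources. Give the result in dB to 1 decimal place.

85.3 dB

Sum in the linear (power) domain: Σ 10^(Lᵢ/10) = 10^(76.0/10) + 10^(84.1/10) + 10^(76.0/10) = 3.367e+08.
L_total = 10·log₁₀(3.367e+08) = 85.3 dB.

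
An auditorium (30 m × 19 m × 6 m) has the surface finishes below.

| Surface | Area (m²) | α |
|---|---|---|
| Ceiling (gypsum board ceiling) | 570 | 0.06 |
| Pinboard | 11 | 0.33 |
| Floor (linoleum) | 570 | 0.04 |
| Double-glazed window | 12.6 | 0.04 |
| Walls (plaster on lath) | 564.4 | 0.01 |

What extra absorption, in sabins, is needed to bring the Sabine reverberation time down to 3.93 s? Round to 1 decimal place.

73.3 sabins

A₁ = Σ Sᵢαᵢ = 570·0.06 + 11·0.33 + 570·0.04 + 12.6·0.04 + 564.4·0.01 = 66.778 sabins.
For T = 3.93 s, need A₂ = 0.161·V/T = 0.161·3420/3.93 = 140.107 sabins.
Additional absorption ΔA = 140.107 − 66.778 = 73.3 sabins.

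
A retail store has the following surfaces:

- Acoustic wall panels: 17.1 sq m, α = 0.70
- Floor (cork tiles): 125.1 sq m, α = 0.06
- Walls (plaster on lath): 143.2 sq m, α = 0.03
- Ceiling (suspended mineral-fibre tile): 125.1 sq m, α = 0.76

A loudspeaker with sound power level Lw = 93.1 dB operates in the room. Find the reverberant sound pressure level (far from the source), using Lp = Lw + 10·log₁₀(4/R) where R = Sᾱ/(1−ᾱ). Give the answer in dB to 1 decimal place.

A = 118.848 sabins; S = 410.5 sq m.
ᾱ = 0.2895, so room constant R = A/(1−ᾱ) = 167.274 sq m.
Lp = Lw + 10 log₁₀(4/R) = 93.1 -16.21 = 76.9 dB.

76.9 dB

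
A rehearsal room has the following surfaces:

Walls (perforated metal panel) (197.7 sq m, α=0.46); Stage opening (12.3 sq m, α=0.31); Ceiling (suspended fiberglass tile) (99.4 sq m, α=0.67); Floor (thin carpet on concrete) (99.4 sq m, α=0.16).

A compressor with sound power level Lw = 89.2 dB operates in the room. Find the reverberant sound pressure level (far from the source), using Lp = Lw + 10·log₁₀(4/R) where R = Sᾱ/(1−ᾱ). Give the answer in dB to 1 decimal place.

70.3 dB

Σ(Sᵢαᵢ) = 197.7·0.46 + 12.3·0.31 + 99.4·0.67 + 99.4·0.16 = 177.257; total area S = 408.8 sq m.
ᾱ = 177.257/408.8 = 0.4336; R = Sᾱ/(1−ᾱ) = 177.257/(1−0.4336) = 312.954 sq m.
Lp = Lw + 10 log₁₀(4/R) = 89.2 -18.93 = 70.3 dB.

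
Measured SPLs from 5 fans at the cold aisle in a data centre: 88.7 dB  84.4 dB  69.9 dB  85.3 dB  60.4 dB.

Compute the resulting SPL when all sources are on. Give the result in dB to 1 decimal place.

Converting to relative power and adding: 10^(88.7/10) + 10^(84.4/10) + 10^(69.9/10) + 10^(85.3/10) + 10^(60.4/10) = 1.366e+09.
L_total = 10·log₁₀(1.366e+09) = 91.4 dB.

91.4 dB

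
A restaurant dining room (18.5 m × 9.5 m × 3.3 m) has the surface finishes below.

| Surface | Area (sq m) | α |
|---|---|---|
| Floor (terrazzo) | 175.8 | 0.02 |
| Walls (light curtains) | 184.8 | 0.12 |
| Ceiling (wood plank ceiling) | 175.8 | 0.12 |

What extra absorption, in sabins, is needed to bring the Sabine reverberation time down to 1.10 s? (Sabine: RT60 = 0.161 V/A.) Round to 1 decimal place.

Total absorption A₁ = 175.8×0.02 + 184.8×0.12 + 175.8×0.12
  = 3.516 + 22.176 + 21.096 = 46.788 sq m sabins.
V = 579.975 m³. Required absorption A₂ = 0.161 × 579.975 / 1.10 = 84.887 sabins.
Shortfall: 84.887 − 46.788 = 38.1 sabins.

38.1 sabins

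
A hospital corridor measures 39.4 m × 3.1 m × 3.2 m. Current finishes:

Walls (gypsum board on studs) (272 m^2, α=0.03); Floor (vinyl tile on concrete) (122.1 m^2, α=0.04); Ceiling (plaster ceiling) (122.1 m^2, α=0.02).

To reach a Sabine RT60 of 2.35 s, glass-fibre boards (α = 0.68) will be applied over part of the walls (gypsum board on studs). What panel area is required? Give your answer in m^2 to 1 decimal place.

A₁ = Σ Sᵢαᵢ = 272×0.03 + 122.1×0.04 + 122.1×0.02 = 15.486 sabins.
V = 390.848 m³. Target absorption A₂ = 0.161 × 390.848 / 2.35 = 26.777 sabins.
Absorption to add: 26.777 − 15.486 = 11.291 sabins.
Each m^2 of panel replacing the walls (gypsum board on studs) adds (0.68 − 0.03) = 0.65 sabins.
Area = ΔA/Δα = 11.291/0.65 = 17.4 m^2.

17.4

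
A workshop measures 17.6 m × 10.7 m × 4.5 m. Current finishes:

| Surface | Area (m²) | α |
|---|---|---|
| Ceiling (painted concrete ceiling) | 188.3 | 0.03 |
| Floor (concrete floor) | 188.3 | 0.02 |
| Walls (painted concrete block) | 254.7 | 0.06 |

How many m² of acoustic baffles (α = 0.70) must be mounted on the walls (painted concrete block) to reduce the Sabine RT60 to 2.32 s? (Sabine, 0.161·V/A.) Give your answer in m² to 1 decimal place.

Summing Sᵢαᵢ: 5.649 + 3.766 + 15.282 → A₁ = 24.697 sabins.
V = 847.44 m³. Target absorption A₂ = 0.161 × 847.44 / 2.32 = 58.809 sabins.
Absorption to add: 58.809 − 24.697 = 34.112 sabins.
Each m² of panel replacing the walls (painted concrete block) adds (0.70 − 0.06) = 0.64 sabins.
Panel area = 34.112 / 0.64 = 53.3 m².

53.3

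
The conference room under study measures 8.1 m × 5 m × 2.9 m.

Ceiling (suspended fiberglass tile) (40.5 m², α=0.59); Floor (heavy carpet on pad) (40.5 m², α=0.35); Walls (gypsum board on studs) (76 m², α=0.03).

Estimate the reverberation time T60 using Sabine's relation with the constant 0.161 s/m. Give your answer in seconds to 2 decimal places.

0.47 sec

Equivalent absorption area: A = 40.5*0.59 + 40.5*0.35 + 76*0.03 = 40.350 m².
V = 8.1·5·2.9 = 117.45 m³.
RT60 = 0.161 · V / A = 0.161 × 117.45 / 40.350 = 0.47 s.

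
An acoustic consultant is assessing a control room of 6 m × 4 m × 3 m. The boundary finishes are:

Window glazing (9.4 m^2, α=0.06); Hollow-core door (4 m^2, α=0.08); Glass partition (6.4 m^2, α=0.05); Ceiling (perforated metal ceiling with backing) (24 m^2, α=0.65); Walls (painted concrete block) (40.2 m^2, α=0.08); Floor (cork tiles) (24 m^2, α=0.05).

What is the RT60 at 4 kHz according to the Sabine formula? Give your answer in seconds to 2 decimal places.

Equivalent absorption area: A = 9.4×0.06 + 4×0.08 + 6.4×0.05 + 24×0.65 + 40.2×0.08 + 24×0.05 = 21.220 m^2.
V = 6·4·3 = 72 m³.
RT60 = 0.161 · V / A = 0.161 × 72 / 21.220 = 0.55 s.

0.55 s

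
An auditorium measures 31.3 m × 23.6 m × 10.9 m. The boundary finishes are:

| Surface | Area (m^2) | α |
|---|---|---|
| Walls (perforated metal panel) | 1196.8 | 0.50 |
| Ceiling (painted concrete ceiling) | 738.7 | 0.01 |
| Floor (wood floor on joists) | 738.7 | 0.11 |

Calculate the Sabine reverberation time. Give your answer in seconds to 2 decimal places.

Summing Sᵢαᵢ: 598.400 + 7.387 + 81.257 → A = 687.044 sabins.
V = 31.3·23.6·10.9 = 8051.612 m³.
T = 0.161 V/A = 0.161·8051.612/687.044 = 1.89 s.

1.89 sec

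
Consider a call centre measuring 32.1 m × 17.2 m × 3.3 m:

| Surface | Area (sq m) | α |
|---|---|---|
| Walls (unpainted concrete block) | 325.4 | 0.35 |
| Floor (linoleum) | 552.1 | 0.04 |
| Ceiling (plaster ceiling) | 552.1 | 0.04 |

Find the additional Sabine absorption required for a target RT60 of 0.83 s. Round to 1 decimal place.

195.4 sabins

Total absorption A₁ = 325.4×0.35 + 552.1×0.04 + 552.1×0.04
  = 113.890 + 22.084 + 22.084 = 158.058 sq m sabins.
V = 1821.996 m³. Required absorption A₂ = 0.161 × 1821.996 / 0.83 = 353.423 sabins.
Shortfall: 353.423 − 158.058 = 195.4 sabins.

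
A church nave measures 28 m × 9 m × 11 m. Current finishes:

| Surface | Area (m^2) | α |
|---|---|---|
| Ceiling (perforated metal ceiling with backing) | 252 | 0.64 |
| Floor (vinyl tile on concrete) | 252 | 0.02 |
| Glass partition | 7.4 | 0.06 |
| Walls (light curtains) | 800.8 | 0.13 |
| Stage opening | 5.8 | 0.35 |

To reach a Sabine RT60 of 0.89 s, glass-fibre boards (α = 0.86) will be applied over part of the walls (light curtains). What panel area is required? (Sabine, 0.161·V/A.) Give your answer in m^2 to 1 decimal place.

Total absorption A₁ = 252·0.64 + 252·0.02 + 7.4·0.06 + 800.8·0.13 + 5.8·0.35
  = 161.280 + 5.040 + 0.444 + 104.104 + 2.030 = 272.898 m^2 sabins.
Required A₂ = 0.161·2772/0.89 = 501.452 sabins.
ΔA needed = 501.452 − 272.898 = 228.554 sabins.
Net gain per m^2: Δα = 0.86 − 0.13 = 0.73.
Panel area = 228.554 / 0.73 = 313.1 m^2.

313.1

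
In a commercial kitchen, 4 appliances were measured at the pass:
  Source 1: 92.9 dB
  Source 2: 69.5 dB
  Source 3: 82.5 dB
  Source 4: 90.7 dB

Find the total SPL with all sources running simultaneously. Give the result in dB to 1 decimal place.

Sum in the linear (power) domain: Σ 10^(Lᵢ/10) = 10^(92.9/10) + 10^(69.5/10) + 10^(82.5/10) + 10^(90.7/10) = 3.311e+09.
Combined level = 10 log₁₀(3.311e+09) = 95.2 dB.

95.2 dB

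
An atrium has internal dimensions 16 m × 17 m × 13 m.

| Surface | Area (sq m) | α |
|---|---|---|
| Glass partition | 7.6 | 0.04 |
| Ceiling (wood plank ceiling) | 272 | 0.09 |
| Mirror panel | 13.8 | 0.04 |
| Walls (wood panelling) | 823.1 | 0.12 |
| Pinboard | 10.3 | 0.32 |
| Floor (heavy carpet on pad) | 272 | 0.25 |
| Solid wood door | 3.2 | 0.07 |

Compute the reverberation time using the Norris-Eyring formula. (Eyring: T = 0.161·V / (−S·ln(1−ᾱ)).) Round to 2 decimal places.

Total surface area S = 7.6 + 272 + 13.8 + 823.1 + 10.3 + 272 + 3.2 = 1402.0 sq m.
Absorption A = 7.6·0.04 + 272·0.09 + 13.8·0.04 + 823.1·0.12 + 10.3·0.32 + 272·0.25 + 3.2·0.07 = 195.628 sabins.
ᾱ = 195.628 / 1402.0 = 0.1395.
−S·ln(1−ᾱ) = −1402.0 × ln(1 − 0.1395) = 210.639.
V = 16 × 17 × 13 = 3536 m³.
RT60 = 0.161 × 3536 / 210.639 = 2.70 s.

2.70 seconds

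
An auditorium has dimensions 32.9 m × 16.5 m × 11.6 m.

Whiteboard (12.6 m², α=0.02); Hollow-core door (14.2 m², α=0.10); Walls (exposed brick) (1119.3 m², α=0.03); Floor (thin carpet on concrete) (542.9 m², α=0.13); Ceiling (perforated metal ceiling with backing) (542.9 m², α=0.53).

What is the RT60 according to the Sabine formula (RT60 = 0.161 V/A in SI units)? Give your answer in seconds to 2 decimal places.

Equivalent absorption area: A = 12.6×0.02 + 14.2×0.10 + 1119.3×0.03 + 542.9×0.13 + 542.9×0.53 = 393.565 m².
Room volume: 6297.06 m³.
RT60 = 0.161 · V / A = 0.161 × 6297.06 / 393.565 = 2.58 s.

2.58 sec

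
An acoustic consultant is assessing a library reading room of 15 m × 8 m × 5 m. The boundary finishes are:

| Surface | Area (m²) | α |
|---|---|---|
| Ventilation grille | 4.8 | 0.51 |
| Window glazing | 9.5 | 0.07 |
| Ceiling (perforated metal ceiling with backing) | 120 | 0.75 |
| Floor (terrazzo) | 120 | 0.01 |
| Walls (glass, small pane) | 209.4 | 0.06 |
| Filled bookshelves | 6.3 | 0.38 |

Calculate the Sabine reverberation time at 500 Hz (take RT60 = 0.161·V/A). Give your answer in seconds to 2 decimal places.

Total absorption A = 4.8*0.51 + 9.5*0.07 + 120*0.75 + 120*0.01 + 209.4*0.06 + 6.3*0.38
  = 2.448 + 0.665 + 90.000 + 1.200 + 12.564 + 2.394 = 109.271 m² sabins.
V = 15·8·5 = 600 m³.
T = 0.161 V/A = 0.161·600/109.271 = 0.88 s.

0.88 s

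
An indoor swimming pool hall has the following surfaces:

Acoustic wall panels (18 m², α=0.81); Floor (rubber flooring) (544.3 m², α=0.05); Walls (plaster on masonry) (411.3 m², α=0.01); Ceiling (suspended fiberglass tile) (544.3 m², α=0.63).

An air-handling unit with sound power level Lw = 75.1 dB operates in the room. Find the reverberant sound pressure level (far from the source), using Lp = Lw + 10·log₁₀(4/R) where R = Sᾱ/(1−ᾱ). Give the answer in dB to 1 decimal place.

53.9 dB

Σ(Sᵢαᵢ) = 18×0.81 + 544.3×0.05 + 411.3×0.01 + 544.3×0.63 = 388.817; total area S = 1517.9 m².
ᾱ = 388.817/1517.9 = 0.2562; R = Sᾱ/(1−ᾱ) = 388.817/(1−0.2562) = 522.744 m².
Lp = 75.1 + 10·log₁₀(4/522.744) = 75.1 + (-21.16) = 53.9 dB.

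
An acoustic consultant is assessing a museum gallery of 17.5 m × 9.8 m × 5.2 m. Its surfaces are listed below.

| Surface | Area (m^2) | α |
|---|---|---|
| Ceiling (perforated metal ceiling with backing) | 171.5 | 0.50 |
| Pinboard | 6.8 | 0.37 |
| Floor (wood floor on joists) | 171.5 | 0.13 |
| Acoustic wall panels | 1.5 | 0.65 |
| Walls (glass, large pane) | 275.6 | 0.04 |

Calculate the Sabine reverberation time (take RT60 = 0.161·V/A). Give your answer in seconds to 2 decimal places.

1.17 sec

A = Σ Sᵢαᵢ = 171.5*0.50 + 6.8*0.37 + 171.5*0.13 + 1.5*0.65 + 275.6*0.04 = 122.560 sabins.
Volume V = 17.5 × 9.8 × 5.2 = 891.8 m³.
Sabine: RT60 = 0.161 × 891.8 / 122.560 = 1.17 s.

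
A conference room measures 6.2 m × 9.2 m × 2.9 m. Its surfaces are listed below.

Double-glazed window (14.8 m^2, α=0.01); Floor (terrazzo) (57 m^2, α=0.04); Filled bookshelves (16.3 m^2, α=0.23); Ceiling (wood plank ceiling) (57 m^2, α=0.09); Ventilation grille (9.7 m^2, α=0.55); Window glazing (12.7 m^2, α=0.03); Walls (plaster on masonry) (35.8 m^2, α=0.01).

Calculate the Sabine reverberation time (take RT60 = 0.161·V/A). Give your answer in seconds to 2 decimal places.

Equivalent absorption area: A = 14.8*0.01 + 57*0.04 + 16.3*0.23 + 57*0.09 + 9.7*0.55 + 12.7*0.03 + 35.8*0.01 = 17.381 m^2.
V = 6.2·9.2·2.9 = 165.416 m³.
Sabine: RT60 = 0.161 × 165.416 / 17.381 = 1.53 s.

1.53 s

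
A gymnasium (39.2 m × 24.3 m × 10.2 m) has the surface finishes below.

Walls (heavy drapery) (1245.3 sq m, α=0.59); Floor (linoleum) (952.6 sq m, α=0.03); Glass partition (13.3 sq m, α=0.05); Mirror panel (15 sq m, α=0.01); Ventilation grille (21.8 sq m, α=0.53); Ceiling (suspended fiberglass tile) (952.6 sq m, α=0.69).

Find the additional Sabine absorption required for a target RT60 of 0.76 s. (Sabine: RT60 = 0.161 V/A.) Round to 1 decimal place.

Summing Sᵢαᵢ: 734.727 + 28.578 + 0.665 + 0.150 + 11.554 + 657.294 → A₁ = 1432.968 sabins.
V = 9716.112 m³. Required absorption A₂ = 0.161 × 9716.112 / 0.76 = 2058.282 sabins.
ΔA = A₂ − A₁ = 2058.282 − 1432.968 = 625.3 sabins.

625.3 sabins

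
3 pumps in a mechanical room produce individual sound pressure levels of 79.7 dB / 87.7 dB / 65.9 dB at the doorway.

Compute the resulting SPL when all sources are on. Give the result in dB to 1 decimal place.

Sum in the linear (power) domain: Σ 10^(Lᵢ/10) = 10^(79.7/10) + 10^(87.7/10) + 10^(65.9/10) = 6.861e+08.
L_total = 10·log₁₀(6.861e+08) = 88.4 dB.

88.4 dB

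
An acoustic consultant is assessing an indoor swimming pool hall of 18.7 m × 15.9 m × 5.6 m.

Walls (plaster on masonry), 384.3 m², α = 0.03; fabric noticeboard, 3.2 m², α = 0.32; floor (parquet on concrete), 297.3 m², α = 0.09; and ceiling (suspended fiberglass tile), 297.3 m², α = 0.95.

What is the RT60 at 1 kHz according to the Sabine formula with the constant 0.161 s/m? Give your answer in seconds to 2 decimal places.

Summing Sᵢαᵢ: 11.529 + 1.024 + 26.757 + 282.435 → A = 321.745 sabins.
V = 18.7·15.9·5.6 = 1665.048 m³.
T = 0.161 V/A = 0.161·1665.048/321.745 = 0.83 s.

0.83 s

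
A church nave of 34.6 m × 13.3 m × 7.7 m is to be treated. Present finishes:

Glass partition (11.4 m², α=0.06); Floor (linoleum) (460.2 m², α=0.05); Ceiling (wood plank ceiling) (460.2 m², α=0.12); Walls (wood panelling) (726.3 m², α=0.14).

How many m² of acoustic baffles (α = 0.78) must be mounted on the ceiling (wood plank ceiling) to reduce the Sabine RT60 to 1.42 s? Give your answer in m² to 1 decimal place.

335.1

A₁ = Σ Sᵢαᵢ = 11.4×0.06 + 460.2×0.05 + 460.2×0.12 + 726.3×0.14 = 180.600 sabins.
Required A₂ = 0.161·3543.386/1.42 = 401.750 sabins.
ΔA needed = 401.750 − 180.600 = 221.150 sabins.
Net gain per m²: Δα = 0.78 − 0.12 = 0.66.
Panel area = 221.150 / 0.66 = 335.1 m².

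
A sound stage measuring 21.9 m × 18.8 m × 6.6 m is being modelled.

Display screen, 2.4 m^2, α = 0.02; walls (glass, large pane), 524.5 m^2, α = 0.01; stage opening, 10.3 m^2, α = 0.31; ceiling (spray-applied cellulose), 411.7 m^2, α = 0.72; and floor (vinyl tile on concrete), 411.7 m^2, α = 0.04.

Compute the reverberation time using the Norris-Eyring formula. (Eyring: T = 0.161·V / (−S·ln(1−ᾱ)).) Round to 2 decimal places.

1.19 sec

Total surface area S = 2.4 + 524.5 + 10.3 + 411.7 + 411.7 = 1360.6 m^2.
Σ(Sᵢαᵢ) = 2.4·0.02 + 524.5·0.01 + 10.3·0.31 + 411.7·0.72 + 411.7·0.04 = 321.378.
Mean coefficient ᾱ = A/S = 0.2362.
−S·ln(1−ᾱ) = −1360.6 × ln(1 − 0.2362) = 366.613.
V = 21.9 × 18.8 × 6.6 = 2717.352 m³.
RT60 = 0.161 × 2717.352 / 366.613 = 1.19 s.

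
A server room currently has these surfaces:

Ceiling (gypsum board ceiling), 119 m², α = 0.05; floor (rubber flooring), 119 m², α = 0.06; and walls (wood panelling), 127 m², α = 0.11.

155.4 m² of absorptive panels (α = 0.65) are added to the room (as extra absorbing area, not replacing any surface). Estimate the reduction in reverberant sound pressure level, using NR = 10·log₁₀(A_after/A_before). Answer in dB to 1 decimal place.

6.8 dB

Total absorption A_before = 119·0.05 + 119·0.06 + 127·0.11
  = 5.950 + 7.140 + 13.970 = 27.060 m² sabins.
Treatment contributes 155.4·0.65 = 101.010 sabins.
New total A_after = 128.070 sabins.
NR = 10·log₁₀(128.070/27.060) = 6.8 dB.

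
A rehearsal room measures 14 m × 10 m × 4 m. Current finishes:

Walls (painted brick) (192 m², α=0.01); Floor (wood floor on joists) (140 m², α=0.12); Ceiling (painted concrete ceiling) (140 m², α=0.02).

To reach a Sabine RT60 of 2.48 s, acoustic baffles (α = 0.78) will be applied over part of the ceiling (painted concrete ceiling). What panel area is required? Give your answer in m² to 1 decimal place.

19.5

Summing Sᵢαᵢ: 1.920 + 16.800 + 2.800 → A₁ = 21.520 sabins.
V = 560 m³. Target absorption A₂ = 0.161 × 560 / 2.48 = 36.355 sabins.
Absorption to add: 36.355 − 21.520 = 14.835 sabins.
Net gain per m²: Δα = 0.78 − 0.02 = 0.76.
Area = ΔA/Δα = 14.835/0.76 = 19.5 m².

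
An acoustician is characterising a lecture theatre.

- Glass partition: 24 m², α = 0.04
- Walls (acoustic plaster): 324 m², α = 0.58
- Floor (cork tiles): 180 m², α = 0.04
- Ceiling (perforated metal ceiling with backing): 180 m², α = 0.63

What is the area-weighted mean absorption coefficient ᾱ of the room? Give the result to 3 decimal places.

0.437

S = Σ Sᵢ = 24 + 324 + 180 + 180 = 708.0 m².
Weighted sum Σ Sα = 309.480.
ᾱ = A/S = 0.437.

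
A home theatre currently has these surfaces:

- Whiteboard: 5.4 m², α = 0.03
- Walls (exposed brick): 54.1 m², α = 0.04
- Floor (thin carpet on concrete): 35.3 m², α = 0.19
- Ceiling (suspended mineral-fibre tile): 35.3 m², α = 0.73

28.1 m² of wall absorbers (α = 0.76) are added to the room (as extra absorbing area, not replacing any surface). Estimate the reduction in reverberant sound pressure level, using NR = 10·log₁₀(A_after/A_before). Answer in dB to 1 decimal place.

Equivalent absorption area: A_before = 5.4·0.03 + 54.1·0.04 + 35.3·0.19 + 35.3·0.73 = 34.802 m².
Treatment contributes 28.1·0.76 = 21.356 sabins.
New total A_after = 56.158 sabins.
Reduction = 10 log₁₀(A_after/A_before) = 10 log₁₀(1.6136) = 2.1 dB.

2.1 dB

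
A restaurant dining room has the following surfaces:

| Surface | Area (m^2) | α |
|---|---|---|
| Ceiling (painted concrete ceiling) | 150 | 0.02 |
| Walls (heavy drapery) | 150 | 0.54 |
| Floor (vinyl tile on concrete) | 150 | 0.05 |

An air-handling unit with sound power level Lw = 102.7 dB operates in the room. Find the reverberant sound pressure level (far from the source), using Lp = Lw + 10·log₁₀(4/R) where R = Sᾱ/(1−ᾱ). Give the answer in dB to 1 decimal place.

88.1 dB

Σ(Sᵢαᵢ) = 150·0.02 + 150·0.54 + 150·0.05 = 91.500; total area S = 450.0 m^2.
ᾱ = 91.500/450.0 = 0.2033; R = Sᾱ/(1−ᾱ) = 91.500/(1−0.2033) = 114.849 m^2.
Lp = Lw + 10 log₁₀(4/R) = 102.7 -14.58 = 88.1 dB.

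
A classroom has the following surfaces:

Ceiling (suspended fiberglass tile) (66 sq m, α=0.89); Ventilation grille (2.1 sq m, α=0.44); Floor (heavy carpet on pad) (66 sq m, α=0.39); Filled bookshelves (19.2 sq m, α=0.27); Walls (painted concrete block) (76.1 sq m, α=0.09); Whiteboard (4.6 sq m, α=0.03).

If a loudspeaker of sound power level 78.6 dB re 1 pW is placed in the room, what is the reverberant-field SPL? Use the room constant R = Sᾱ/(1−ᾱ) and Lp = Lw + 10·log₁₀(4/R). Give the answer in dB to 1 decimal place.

62.4 dB

Σ(Sᵢαᵢ) = 66×0.89 + 2.1×0.44 + 66×0.39 + 19.2×0.27 + 76.1×0.09 + 4.6×0.03 = 97.575; total area S = 234.0 sq m.
ᾱ = 0.4170, so room constant R = A/(1−ᾱ) = 167.367 sq m.
Lp = Lw + 10 log₁₀(4/R) = 78.6 -16.22 = 62.4 dB.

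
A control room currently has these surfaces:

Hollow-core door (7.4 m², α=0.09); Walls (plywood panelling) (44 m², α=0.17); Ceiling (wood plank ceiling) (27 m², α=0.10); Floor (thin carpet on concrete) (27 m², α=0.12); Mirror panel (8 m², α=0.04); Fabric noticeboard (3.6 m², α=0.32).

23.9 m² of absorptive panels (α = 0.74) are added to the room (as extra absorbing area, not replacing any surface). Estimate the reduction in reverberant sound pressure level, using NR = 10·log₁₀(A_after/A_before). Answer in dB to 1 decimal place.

Equivalent absorption area: A_before = 7.4×0.09 + 44×0.17 + 27×0.10 + 27×0.12 + 8×0.04 + 3.6×0.32 = 15.558 m².
Treatment contributes 23.9·0.74 = 17.686 sabins.
New total A_after = 33.244 sabins.
Reduction = 10 log₁₀(A_after/A_before) = 10 log₁₀(2.1368) = 3.3 dB.

3.3 dB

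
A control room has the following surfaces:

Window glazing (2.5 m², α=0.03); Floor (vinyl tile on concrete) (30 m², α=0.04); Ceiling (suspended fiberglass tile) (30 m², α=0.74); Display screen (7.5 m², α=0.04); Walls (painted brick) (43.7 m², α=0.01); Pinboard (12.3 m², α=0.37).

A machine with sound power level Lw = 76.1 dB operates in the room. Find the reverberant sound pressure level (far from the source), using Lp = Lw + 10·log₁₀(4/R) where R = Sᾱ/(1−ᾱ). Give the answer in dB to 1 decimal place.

66.4 dB

Σ(Sᵢαᵢ) = 2.5×0.03 + 30×0.04 + 30×0.74 + 7.5×0.04 + 43.7×0.01 + 12.3×0.37 = 28.763; total area S = 126.0 m².
ᾱ = 28.763/126.0 = 0.2283; R = Sᾱ/(1−ᾱ) = 28.763/(1−0.2283) = 37.272 m².
Lp = Lw + 10 log₁₀(4/R) = 76.1 -9.69 = 66.4 dB.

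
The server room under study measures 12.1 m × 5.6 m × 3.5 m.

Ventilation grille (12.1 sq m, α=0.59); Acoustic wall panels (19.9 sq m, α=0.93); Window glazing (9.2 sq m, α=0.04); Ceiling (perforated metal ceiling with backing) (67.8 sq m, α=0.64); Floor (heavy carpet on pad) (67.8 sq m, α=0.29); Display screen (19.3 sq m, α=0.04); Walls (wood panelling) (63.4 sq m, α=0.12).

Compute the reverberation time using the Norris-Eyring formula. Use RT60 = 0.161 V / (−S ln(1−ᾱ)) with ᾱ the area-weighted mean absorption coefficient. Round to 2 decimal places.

0.31 seconds

Total surface area S = 12.1 + 19.9 + 9.2 + 67.8 + 67.8 + 19.3 + 63.4 = 259.5 sq m.
Absorption A = 12.1×0.59 + 19.9×0.93 + 9.2×0.04 + 67.8×0.64 + 67.8×0.29 + 19.3×0.04 + 63.4×0.12 = 97.448 sabins.
Mean coefficient ᾱ = A/S = 0.3755.
−S·ln(1−ᾱ) = −259.5 × ln(1 − 0.3755) = 122.174.
V = 12.1 × 5.6 × 3.5 = 237.16 m³.
T = 0.161·V/[−S·ln(1−ᾱ)] = 0.161·237.16/122.174 = 0.31 s.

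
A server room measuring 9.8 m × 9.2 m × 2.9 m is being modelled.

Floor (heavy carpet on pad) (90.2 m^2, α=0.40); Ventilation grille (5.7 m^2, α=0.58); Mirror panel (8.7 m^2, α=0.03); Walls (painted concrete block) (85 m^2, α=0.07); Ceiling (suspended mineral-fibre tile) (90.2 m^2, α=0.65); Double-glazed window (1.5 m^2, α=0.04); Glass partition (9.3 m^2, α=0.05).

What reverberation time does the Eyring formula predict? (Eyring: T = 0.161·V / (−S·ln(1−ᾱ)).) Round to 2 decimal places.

0.32 seconds

Total surface area S = 90.2 + 5.7 + 8.7 + 85 + 90.2 + 1.5 + 9.3 = 290.6 m^2.
Σ(Sᵢαᵢ) = 90.2×0.40 + 5.7×0.58 + 8.7×0.03 + 85×0.07 + 90.2×0.65 + 1.5×0.04 + 9.3×0.05 = 104.752.
ᾱ = 104.752 / 290.6 = 0.3605.
Eyring denominator: −S ln(1−ᾱ) = 129.918.
V = 9.8 × 9.2 × 2.9 = 261.464 m³.
RT60 = 0.161 × 261.464 / 129.918 = 0.32 s.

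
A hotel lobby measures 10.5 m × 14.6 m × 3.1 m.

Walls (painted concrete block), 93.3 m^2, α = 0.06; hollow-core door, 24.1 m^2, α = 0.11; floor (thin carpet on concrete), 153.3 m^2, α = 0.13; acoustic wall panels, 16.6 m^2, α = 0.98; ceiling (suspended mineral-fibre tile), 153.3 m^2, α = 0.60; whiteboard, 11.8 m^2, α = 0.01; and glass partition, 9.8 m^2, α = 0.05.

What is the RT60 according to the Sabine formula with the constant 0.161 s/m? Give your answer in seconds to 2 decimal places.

Summing Sᵢαᵢ: 5.598 + 2.651 + 19.929 + 16.268 + 91.980 + 0.118 + 0.490 → A = 137.034 sabins.
V = 10.5·14.6·3.1 = 475.23 m³.
T = 0.161 V/A = 0.161·475.23/137.034 = 0.56 s.

0.56 s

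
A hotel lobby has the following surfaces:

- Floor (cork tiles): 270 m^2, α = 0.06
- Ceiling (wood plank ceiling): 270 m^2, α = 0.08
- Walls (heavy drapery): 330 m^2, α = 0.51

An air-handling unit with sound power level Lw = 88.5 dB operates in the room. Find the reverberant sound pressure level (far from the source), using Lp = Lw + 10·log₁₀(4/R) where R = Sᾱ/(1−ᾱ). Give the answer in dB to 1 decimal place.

A = 206.100 sabins; S = 870.0 m^2.
ᾱ = 0.2369, so room constant R = A/(1−ᾱ) = 270.083 m^2.
Lp = Lw + 10 log₁₀(4/R) = 88.5 -18.29 = 70.2 dB.

70.2 dB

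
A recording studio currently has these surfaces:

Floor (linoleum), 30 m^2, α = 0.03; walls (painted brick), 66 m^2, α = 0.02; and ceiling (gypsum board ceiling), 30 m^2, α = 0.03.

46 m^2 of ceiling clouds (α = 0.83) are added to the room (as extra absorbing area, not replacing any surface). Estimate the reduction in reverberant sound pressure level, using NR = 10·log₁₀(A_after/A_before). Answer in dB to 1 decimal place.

11.2 dB

Summing Sᵢαᵢ: 0.900 + 1.320 + 0.900 → A_before = 3.120 sabins.
Treatment contributes 46·0.83 = 38.180 sabins.
A_after = 3.120 + 38.180 = 41.300 sabins.
Reduction = 10 log₁₀(A_after/A_before) = 10 log₁₀(13.2372) = 11.2 dB.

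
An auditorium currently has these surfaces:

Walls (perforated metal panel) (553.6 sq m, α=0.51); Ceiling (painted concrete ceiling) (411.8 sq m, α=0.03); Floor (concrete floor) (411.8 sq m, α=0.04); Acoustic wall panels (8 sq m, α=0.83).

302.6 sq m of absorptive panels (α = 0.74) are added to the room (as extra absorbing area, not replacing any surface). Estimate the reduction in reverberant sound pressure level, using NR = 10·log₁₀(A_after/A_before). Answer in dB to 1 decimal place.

A_before = Σ Sᵢαᵢ = 553.6×0.51 + 411.8×0.03 + 411.8×0.04 + 8×0.83 = 317.802 sabins.
Added absorption = 302.6 × 0.74 = 223.924 sabins.
A_after = 317.802 + 223.924 = 541.726 sabins.
NR = 10·log₁₀(541.726/317.802) = 2.3 dB.

2.3 dB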